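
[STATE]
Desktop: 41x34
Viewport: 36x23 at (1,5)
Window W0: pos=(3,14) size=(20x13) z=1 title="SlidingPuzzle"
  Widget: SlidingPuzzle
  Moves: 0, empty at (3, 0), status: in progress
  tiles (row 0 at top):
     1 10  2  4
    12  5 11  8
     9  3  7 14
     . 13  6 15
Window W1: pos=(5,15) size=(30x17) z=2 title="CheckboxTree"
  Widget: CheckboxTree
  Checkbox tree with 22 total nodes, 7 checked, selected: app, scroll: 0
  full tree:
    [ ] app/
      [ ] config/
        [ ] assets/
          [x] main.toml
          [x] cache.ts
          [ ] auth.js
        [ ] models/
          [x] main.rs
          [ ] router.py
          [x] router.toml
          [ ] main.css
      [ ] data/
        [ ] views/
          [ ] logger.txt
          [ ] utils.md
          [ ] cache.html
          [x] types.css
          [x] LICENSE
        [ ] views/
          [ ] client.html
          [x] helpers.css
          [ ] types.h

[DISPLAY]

                                    
                                    
                                    
                                    
                                    
                                    
                                    
                                    
                                    
  ┏━━━━━━━━━━━━━━━━━━┓              
  ┃ ┏━━━━━━━━━━━━━━━━━━━━━━━━━━━━┓  
  ┠─┃ CheckboxTree               ┃  
  ┃┌┠────────────────────────────┨  
  ┃│┃>[-] app/                   ┃  
  ┃├┃   [-] config/              ┃  
  ┃│┃     [-] assets/            ┃  
  ┃├┃       [x] main.toml        ┃  
  ┃│┃       [x] cache.ts         ┃  
  ┃├┃       [ ] auth.js          ┃  
  ┃│┃     [-] models/            ┃  
  ┃└┃       [x] main.rs          ┃  
  ┗━┃       [ ] router.py        ┃  
    ┃       [x] router.toml      ┃  


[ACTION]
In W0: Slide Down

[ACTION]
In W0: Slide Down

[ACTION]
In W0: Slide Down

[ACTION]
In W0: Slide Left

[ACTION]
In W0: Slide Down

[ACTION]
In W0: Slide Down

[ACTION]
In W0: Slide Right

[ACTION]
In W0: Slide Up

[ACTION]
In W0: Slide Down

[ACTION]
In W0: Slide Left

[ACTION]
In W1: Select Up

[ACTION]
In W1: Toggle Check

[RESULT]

                                    
                                    
                                    
                                    
                                    
                                    
                                    
                                    
                                    
  ┏━━━━━━━━━━━━━━━━━━┓              
  ┃ ┏━━━━━━━━━━━━━━━━━━━━━━━━━━━━┓  
  ┠─┃ CheckboxTree               ┃  
  ┃┌┠────────────────────────────┨  
  ┃│┃>[x] app/                   ┃  
  ┃├┃   [x] config/              ┃  
  ┃│┃     [x] assets/            ┃  
  ┃├┃       [x] main.toml        ┃  
  ┃│┃       [x] cache.ts         ┃  
  ┃├┃       [x] auth.js          ┃  
  ┃│┃     [x] models/            ┃  
  ┃└┃       [x] main.rs          ┃  
  ┗━┃       [x] router.py        ┃  
    ┃       [x] router.toml      ┃  


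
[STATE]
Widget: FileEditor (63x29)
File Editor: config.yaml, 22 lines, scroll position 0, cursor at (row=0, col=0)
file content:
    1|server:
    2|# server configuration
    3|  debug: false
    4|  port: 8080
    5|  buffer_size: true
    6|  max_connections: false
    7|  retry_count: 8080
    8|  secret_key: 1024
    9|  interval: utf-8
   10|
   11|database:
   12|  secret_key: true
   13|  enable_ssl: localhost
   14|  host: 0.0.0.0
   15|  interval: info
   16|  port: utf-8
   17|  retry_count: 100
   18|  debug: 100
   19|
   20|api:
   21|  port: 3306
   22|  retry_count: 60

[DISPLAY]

█erver:                                                       ▲
# server configuration                                        █
  debug: false                                                ░
  port: 8080                                                  ░
  buffer_size: true                                           ░
  max_connections: false                                      ░
  retry_count: 8080                                           ░
  secret_key: 1024                                            ░
  interval: utf-8                                             ░
                                                              ░
database:                                                     ░
  secret_key: true                                            ░
  enable_ssl: localhost                                       ░
  host: 0.0.0.0                                               ░
  interval: info                                              ░
  port: utf-8                                                 ░
  retry_count: 100                                            ░
  debug: 100                                                  ░
                                                              ░
api:                                                          ░
  port: 3306                                                  ░
  retry_count: 60                                             ░
                                                              ░
                                                              ░
                                                              ░
                                                              ░
                                                              ░
                                                              ░
                                                              ▼


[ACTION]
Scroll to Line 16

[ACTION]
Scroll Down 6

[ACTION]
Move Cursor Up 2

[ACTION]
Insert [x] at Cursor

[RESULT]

x█erver:                                                      ▲
# server configuration                                        █
  debug: false                                                ░
  port: 8080                                                  ░
  buffer_size: true                                           ░
  max_connections: false                                      ░
  retry_count: 8080                                           ░
  secret_key: 1024                                            ░
  interval: utf-8                                             ░
                                                              ░
database:                                                     ░
  secret_key: true                                            ░
  enable_ssl: localhost                                       ░
  host: 0.0.0.0                                               ░
  interval: info                                              ░
  port: utf-8                                                 ░
  retry_count: 100                                            ░
  debug: 100                                                  ░
                                                              ░
api:                                                          ░
  port: 3306                                                  ░
  retry_count: 60                                             ░
                                                              ░
                                                              ░
                                                              ░
                                                              ░
                                                              ░
                                                              ░
                                                              ▼


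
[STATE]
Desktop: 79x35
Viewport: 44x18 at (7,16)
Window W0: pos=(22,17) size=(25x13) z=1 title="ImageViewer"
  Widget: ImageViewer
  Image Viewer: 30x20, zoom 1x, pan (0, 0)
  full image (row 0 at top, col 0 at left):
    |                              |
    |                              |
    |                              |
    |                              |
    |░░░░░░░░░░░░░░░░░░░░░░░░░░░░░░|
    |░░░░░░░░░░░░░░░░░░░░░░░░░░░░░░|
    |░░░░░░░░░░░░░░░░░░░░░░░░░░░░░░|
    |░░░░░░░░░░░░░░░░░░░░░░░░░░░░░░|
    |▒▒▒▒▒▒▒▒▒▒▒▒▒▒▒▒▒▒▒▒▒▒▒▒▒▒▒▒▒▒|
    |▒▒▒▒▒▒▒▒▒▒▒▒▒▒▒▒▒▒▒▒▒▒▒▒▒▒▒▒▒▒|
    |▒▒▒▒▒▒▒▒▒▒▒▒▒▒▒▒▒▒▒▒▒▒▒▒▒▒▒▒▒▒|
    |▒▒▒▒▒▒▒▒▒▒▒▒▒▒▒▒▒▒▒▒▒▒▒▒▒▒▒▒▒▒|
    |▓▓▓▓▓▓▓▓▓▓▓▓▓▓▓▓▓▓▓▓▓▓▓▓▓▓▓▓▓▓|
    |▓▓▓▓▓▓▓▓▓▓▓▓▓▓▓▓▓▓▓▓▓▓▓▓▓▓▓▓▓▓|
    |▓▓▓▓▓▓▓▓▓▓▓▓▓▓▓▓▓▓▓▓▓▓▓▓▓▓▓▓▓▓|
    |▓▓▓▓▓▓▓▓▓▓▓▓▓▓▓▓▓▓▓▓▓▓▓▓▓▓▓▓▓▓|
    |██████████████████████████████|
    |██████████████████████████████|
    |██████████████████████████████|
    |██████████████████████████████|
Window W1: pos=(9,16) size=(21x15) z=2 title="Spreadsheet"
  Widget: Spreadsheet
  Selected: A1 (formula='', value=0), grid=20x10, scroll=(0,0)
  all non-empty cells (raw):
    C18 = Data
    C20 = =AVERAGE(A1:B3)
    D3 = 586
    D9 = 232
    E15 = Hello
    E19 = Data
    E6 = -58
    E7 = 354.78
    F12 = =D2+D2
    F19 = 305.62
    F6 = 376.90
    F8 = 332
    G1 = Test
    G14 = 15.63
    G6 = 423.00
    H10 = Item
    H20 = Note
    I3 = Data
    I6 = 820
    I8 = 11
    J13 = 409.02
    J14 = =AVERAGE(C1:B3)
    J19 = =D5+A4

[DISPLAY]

  ┏━━━━━━━━━━━━━━━━━━━┓                     
  ┃ Spreadsheet       ┃━━━━━━━━━━━━━━━━┓    
  ┠───────────────────┨iewer           ┃    
  ┃A1:                ┃────────────────┨    
  ┃       A       B   ┃                ┃    
  ┃-------------------┃                ┃    
  ┃  1      [0]       ┃                ┃    
  ┃  2        0       ┃                ┃    
  ┃  3        0       ┃░░░░░░░░░░░░░░░░┃    
  ┃  4        0       ┃░░░░░░░░░░░░░░░░┃    
  ┃  5        0       ┃░░░░░░░░░░░░░░░░┃    
  ┃  6        0       ┃░░░░░░░░░░░░░░░░┃    
  ┃  7        0       ┃▒▒▒▒▒▒▒▒▒▒▒▒▒▒▒▒┃    
  ┃  8        0       ┃━━━━━━━━━━━━━━━━┛    
  ┗━━━━━━━━━━━━━━━━━━━┛                     
                                            
                                            
                                            


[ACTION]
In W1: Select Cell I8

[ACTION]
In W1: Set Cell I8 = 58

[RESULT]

  ┏━━━━━━━━━━━━━━━━━━━┓                     
  ┃ Spreadsheet       ┃━━━━━━━━━━━━━━━━┓    
  ┠───────────────────┨iewer           ┃    
  ┃I8: 58             ┃────────────────┨    
  ┃       A       B   ┃                ┃    
  ┃-------------------┃                ┃    
  ┃  1        0       ┃                ┃    
  ┃  2        0       ┃                ┃    
  ┃  3        0       ┃░░░░░░░░░░░░░░░░┃    
  ┃  4        0       ┃░░░░░░░░░░░░░░░░┃    
  ┃  5        0       ┃░░░░░░░░░░░░░░░░┃    
  ┃  6        0       ┃░░░░░░░░░░░░░░░░┃    
  ┃  7        0       ┃▒▒▒▒▒▒▒▒▒▒▒▒▒▒▒▒┃    
  ┃  8        0       ┃━━━━━━━━━━━━━━━━┛    
  ┗━━━━━━━━━━━━━━━━━━━┛                     
                                            
                                            
                                            


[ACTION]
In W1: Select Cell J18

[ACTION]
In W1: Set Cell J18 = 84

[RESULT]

  ┏━━━━━━━━━━━━━━━━━━━┓                     
  ┃ Spreadsheet       ┃━━━━━━━━━━━━━━━━┓    
  ┠───────────────────┨iewer           ┃    
  ┃J18: 84            ┃────────────────┨    
  ┃       A       B   ┃                ┃    
  ┃-------------------┃                ┃    
  ┃  1        0       ┃                ┃    
  ┃  2        0       ┃                ┃    
  ┃  3        0       ┃░░░░░░░░░░░░░░░░┃    
  ┃  4        0       ┃░░░░░░░░░░░░░░░░┃    
  ┃  5        0       ┃░░░░░░░░░░░░░░░░┃    
  ┃  6        0       ┃░░░░░░░░░░░░░░░░┃    
  ┃  7        0       ┃▒▒▒▒▒▒▒▒▒▒▒▒▒▒▒▒┃    
  ┃  8        0       ┃━━━━━━━━━━━━━━━━┛    
  ┗━━━━━━━━━━━━━━━━━━━┛                     
                                            
                                            
                                            


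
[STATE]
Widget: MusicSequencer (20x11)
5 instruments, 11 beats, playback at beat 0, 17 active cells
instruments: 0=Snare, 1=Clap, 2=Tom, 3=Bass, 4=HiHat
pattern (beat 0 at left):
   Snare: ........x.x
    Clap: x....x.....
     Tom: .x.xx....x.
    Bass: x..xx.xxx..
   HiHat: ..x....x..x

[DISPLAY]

      ▼1234567890   
 Snare········█·█   
  Clap█····█·····   
   Tom·█·██····█·   
  Bass█··██·███··   
 HiHat··█····█··█   
                    
                    
                    
                    
                    


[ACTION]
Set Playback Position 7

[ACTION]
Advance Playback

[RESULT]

      01234567▼90   
 Snare········█·█   
  Clap█····█·····   
   Tom·█·██····█·   
  Bass█··██·███··   
 HiHat··█····█··█   
                    
                    
                    
                    
                    


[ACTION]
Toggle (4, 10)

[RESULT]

      01234567▼90   
 Snare········█·█   
  Clap█····█·····   
   Tom·█·██····█·   
  Bass█··██·███··   
 HiHat··█····█···   
                    
                    
                    
                    
                    


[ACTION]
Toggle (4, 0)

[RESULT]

      01234567▼90   
 Snare········█·█   
  Clap█····█·····   
   Tom·█·██····█·   
  Bass█··██·███··   
 HiHat█·█····█···   
                    
                    
                    
                    
                    


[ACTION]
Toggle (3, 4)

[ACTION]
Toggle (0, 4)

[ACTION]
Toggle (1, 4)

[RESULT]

      01234567▼90   
 Snare····█···█·█   
  Clap█···██·····   
   Tom·█·██····█·   
  Bass█··█··███··   
 HiHat█·█····█···   
                    
                    
                    
                    
                    


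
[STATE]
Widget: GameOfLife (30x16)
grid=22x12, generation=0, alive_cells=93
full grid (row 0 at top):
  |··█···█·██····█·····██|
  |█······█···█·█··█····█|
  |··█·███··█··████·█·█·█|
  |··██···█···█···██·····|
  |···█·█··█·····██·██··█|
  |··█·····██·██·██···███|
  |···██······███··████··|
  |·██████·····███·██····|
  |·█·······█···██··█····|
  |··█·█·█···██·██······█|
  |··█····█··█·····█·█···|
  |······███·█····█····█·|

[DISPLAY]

Gen: 0                        
··█···█·██····█·····██        
█······█···█·█··█····█        
··█·███··█··████·█·█·█        
··██···█···█···██·····        
···█·█··█·····██·██··█        
··█·····██·██·██···███        
···██······███··████··        
·██████·····███·██····        
·█·······█···██··█····        
··█·█·█···██·██······█        
··█····█··█·····█·█···        
······███·█····█····█·        
                              
                              
                              


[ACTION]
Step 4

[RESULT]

Gen: 4                        
···███·███············        
·███·████·█···········        
██·█·██·····██········        
██·········██·····██··        
·················█····        
··················█·█·        
···············█···█··        
·············█···█····        
··██·········█···█····        
·█···█······█····█····        
·██·····█···██········        
···████·█·············        
                              
                              
                              


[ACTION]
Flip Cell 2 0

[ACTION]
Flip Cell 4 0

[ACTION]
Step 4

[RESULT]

Gen: 8                        
······················        
······················        
······················        
············█·········        
············█·········        
······················        
···············███····        
············██·█·█····        
···········█··········        
███···█····█··███·····        
██··██·█··············        
····██················        
                              
                              
                              


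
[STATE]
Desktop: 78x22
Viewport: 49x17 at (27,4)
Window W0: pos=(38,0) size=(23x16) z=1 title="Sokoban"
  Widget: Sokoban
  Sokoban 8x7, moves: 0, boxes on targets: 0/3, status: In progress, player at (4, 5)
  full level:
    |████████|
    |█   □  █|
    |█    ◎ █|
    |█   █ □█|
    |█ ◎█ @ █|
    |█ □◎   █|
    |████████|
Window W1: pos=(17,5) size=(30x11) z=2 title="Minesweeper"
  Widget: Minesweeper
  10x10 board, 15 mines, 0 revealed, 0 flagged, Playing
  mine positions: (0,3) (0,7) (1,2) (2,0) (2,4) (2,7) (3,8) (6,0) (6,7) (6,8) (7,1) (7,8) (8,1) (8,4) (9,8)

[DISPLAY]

           ┃█   □  █             ┃               
━━━━━━━━━━━━━━━━━━━┓             ┃               
per                ┃             ┃               
───────────────────┨             ┃               
■                  ┃             ┃               
■                  ┃             ┃               
■                  ┃  0/3        ┃               
■                  ┃             ┃               
■                  ┃             ┃               
■                  ┃             ┃               
■                  ┃             ┃               
━━━━━━━━━━━━━━━━━━━┛━━━━━━━━━━━━━┛               
                                                 
                                                 
                                                 
                                                 
                                                 


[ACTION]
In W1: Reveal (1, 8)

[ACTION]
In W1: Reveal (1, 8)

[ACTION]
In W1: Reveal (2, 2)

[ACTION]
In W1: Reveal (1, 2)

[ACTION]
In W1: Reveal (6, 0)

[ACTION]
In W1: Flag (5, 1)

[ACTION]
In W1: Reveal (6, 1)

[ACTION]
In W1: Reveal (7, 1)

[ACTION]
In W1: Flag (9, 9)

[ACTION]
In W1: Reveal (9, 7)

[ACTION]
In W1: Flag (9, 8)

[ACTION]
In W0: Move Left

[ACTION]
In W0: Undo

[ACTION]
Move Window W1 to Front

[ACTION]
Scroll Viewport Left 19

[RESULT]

                              ┃█   □  █          
         ┏━━━━━━━━━━━━━━━━━━━━━━━━━━━━┓          
         ┃ Minesweeper                ┃          
         ┠────────────────────────────┨          
         ┃■■■✹■■■✹■■                  ┃          
         ┃■■✹■■■■■2■                  ┃          
         ┃✹■1■✹■■✹■■                  ┃  0/3     
         ┃■■■■■■■■✹■                  ┃          
         ┃■■■■■■■■■■                  ┃          
         ┃■■■■■■■■■■                  ┃          
         ┃✹■■■■■■✹✹■                  ┃          
         ┗━━━━━━━━━━━━━━━━━━━━━━━━━━━━┛━━━━━━━━━━
                                                 
                                                 
                                                 
                                                 
                                                 


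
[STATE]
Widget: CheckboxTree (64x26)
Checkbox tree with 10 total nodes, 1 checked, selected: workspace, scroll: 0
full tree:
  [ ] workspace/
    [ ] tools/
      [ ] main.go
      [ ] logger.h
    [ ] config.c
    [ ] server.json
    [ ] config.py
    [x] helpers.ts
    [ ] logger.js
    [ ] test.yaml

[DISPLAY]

>[-] workspace/                                                 
   [ ] tools/                                                   
     [ ] main.go                                                
     [ ] logger.h                                               
   [ ] config.c                                                 
   [ ] server.json                                              
   [ ] config.py                                                
   [x] helpers.ts                                               
   [ ] logger.js                                                
   [ ] test.yaml                                                
                                                                
                                                                
                                                                
                                                                
                                                                
                                                                
                                                                
                                                                
                                                                
                                                                
                                                                
                                                                
                                                                
                                                                
                                                                
                                                                


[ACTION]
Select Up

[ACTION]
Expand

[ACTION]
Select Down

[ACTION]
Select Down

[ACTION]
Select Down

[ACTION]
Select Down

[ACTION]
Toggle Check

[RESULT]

 [-] workspace/                                                 
   [ ] tools/                                                   
     [ ] main.go                                                
     [ ] logger.h                                               
>  [x] config.c                                                 
   [ ] server.json                                              
   [ ] config.py                                                
   [x] helpers.ts                                               
   [ ] logger.js                                                
   [ ] test.yaml                                                
                                                                
                                                                
                                                                
                                                                
                                                                
                                                                
                                                                
                                                                
                                                                
                                                                
                                                                
                                                                
                                                                
                                                                
                                                                
                                                                


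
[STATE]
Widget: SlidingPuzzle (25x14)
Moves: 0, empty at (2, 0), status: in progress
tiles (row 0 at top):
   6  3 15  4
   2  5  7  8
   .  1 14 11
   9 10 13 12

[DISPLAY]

┌────┬────┬────┬────┐    
│  6 │  3 │ 15 │  4 │    
├────┼────┼────┼────┤    
│  2 │  5 │  7 │  8 │    
├────┼────┼────┼────┤    
│    │  1 │ 14 │ 11 │    
├────┼────┼────┼────┤    
│  9 │ 10 │ 13 │ 12 │    
└────┴────┴────┴────┘    
Moves: 0                 
                         
                         
                         
                         


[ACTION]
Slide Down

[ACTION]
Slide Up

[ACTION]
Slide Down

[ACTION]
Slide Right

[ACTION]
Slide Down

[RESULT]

┌────┬────┬────┬────┐    
│    │  3 │ 15 │  4 │    
├────┼────┼────┼────┤    
│  6 │  5 │  7 │  8 │    
├────┼────┼────┼────┤    
│  2 │  1 │ 14 │ 11 │    
├────┼────┼────┼────┤    
│  9 │ 10 │ 13 │ 12 │    
└────┴────┴────┴────┘    
Moves: 4                 
                         
                         
                         
                         


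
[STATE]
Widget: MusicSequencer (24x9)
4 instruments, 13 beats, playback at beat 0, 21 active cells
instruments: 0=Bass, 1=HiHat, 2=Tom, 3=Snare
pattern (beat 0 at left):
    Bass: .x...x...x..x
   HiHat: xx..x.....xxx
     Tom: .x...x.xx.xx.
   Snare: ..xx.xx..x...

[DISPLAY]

      ▼123456789012     
  Bass·█···█···█··█     
 HiHat██··█·····███     
   Tom·█···█·██·██·     
 Snare··██·██··█···     
                        
                        
                        
                        


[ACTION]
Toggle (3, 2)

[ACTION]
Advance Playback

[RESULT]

      0▼23456789012     
  Bass·█···█···█··█     
 HiHat██··█·····███     
   Tom·█···█·██·██·     
 Snare···█·██··█···     
                        
                        
                        
                        


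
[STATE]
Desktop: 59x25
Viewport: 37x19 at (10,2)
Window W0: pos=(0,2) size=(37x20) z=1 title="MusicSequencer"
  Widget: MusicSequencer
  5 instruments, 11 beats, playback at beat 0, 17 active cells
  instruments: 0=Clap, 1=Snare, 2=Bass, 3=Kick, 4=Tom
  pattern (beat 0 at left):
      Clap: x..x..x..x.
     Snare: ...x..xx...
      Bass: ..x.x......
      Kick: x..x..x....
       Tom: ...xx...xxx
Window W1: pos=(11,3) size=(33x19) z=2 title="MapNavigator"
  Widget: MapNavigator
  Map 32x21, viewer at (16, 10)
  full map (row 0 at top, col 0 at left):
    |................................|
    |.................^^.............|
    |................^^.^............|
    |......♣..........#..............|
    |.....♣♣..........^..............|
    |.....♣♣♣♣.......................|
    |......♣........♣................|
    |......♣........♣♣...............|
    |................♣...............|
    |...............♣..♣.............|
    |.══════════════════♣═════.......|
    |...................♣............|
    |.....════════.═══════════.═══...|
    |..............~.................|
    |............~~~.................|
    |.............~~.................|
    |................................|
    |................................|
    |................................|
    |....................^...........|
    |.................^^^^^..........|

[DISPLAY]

━━━━━━━━━━━━━━━━━━━━━━━━━━┓          
u┏━━━━━━━━━━━━━━━━━━━━━━━━━━━━━━━┓   
─┃ MapNavigator                  ┃   
3┠───────────────────────────────┨   
█┃.....♣..........#..............┃   
█┃....♣♣..........^..............┃   
·┃....♣♣♣♣.......................┃   
█┃.....♣........♣................┃   
█┃.....♣........♣♣...............┃   
 ┃...............♣...............┃   
 ┃..............♣..♣.............┃   
 ┃═══════════════@══♣═════.......┃   
 ┃..................♣............┃   
 ┃....════════.═══════════.═══...┃   
 ┃.............~.................┃   
 ┃...........~~~.................┃   
 ┃............~~.................┃   
 ┃...............................┃   
 ┃...............................┃   


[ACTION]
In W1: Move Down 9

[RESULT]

━━━━━━━━━━━━━━━━━━━━━━━━━━┓          
u┏━━━━━━━━━━━━━━━━━━━━━━━━━━━━━━━┓   
─┃ MapNavigator                  ┃   
3┠───────────────────────────────┨   
█┃....════════.═══════════.═══...┃   
█┃.............~.................┃   
·┃...........~~~.................┃   
█┃............~~.................┃   
█┃...............................┃   
 ┃...............................┃   
 ┃...............................┃   
 ┃...............@...^...........┃   
 ┃................^^^^^..........┃   
 ┃                               ┃   
 ┃                               ┃   
 ┃                               ┃   
 ┃                               ┃   
 ┃                               ┃   
 ┃                               ┃   


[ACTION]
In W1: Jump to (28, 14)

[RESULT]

━━━━━━━━━━━━━━━━━━━━━━━━━━┓          
u┏━━━━━━━━━━━━━━━━━━━━━━━━━━━━━━━┓   
─┃ MapNavigator                  ┃   
3┠───────────────────────────────┨   
█┃..♣♣...............            ┃   
█┃...♣...............            ┃   
·┃..♣..♣.............            ┃   
█┃══════♣═════.......            ┃   
█┃......♣............            ┃   
 ┃.═══════════.═══...            ┃   
 ┃.~.................            ┃   
 ┃~~.............@...            ┃   
 ┃~~.................            ┃   
 ┃...................            ┃   
 ┃...................            ┃   
 ┃...................            ┃   
 ┃.......^...........            ┃   
 ┃....^^^^^..........            ┃   
 ┃                               ┃   


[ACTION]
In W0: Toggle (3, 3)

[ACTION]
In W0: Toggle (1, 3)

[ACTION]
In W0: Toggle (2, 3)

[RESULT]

━━━━━━━━━━━━━━━━━━━━━━━━━━┓          
u┏━━━━━━━━━━━━━━━━━━━━━━━━━━━━━━━┓   
─┃ MapNavigator                  ┃   
3┠───────────────────────────────┨   
█┃..♣♣...............            ┃   
·┃...♣...............            ┃   
█┃..♣..♣.............            ┃   
·┃══════♣═════.......            ┃   
█┃......♣............            ┃   
 ┃.═══════════.═══...            ┃   
 ┃.~.................            ┃   
 ┃~~.............@...            ┃   
 ┃~~.................            ┃   
 ┃...................            ┃   
 ┃...................            ┃   
 ┃...................            ┃   
 ┃.......^...........            ┃   
 ┃....^^^^^..........            ┃   
 ┃                               ┃   


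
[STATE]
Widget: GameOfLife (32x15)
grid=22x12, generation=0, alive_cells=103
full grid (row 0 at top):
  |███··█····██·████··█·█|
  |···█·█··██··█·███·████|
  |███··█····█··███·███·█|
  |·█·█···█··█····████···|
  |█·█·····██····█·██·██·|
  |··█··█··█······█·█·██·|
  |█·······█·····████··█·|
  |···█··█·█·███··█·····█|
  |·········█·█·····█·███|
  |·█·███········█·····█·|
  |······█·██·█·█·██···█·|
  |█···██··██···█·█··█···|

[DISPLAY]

Gen: 0                          
███··█····██·████··█·█          
···█·█··██··█·███·████          
███··█····█··███·███·█          
·█·█···█··█····████···          
█·█·····██····█·██·██·          
··█··█··█······█·█·██·          
█·······█·····████··█·          
···█··█·█·███··█·····█          
·········█·█·····█·███          
·█·███········█·····█·          
······█·██·█·█·██···█·          
█···██··██···█·█··█···          
                                
                                


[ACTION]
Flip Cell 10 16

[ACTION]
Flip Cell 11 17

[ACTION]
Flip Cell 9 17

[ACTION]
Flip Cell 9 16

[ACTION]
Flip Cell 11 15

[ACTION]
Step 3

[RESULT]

Gen: 3                          
··██·█·██████····███··          
········█····█···███··          
···█····█·█··██·······          
·····█···██··██·······          
··███······███········          
···········███████····          
···········███··██··██          
·······██··██·········          
····██·██·············          
····██·············█··          
···········█·█·····█··          
···········█·█········          
                                
                                


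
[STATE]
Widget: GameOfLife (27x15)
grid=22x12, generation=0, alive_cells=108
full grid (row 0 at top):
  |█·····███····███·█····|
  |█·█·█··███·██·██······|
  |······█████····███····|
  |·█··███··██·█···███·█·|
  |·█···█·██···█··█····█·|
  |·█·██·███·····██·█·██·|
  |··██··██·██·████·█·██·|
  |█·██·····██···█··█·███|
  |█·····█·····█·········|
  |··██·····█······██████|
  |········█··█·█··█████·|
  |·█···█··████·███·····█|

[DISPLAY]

Gen: 0                     
█·····███····███·█····     
█·█·█··███·██·██······     
······█████····███····     
·█··███··██·█···███·█·     
·█···█·██···█··█····█·     
·█·██·███·····██·█·██·     
··██··██·██·████·█·██·     
█·██·····██···█··█·███     
█·····█·····█·········     
··██·····█······██████     
········█··█·█··█████·     
·█···█··████·███·····█     
                           
                           


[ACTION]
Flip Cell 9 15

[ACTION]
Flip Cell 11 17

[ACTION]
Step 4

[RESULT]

Gen: 4                     
···········██·███·····     
·██·······█···········     
··█·········█████·····     
····█········█·██·····     
███··█····███·········     
··█··██·····█·█·······     
····██████············     
·······███···██·······     
·······█··█·██·█······     
·······███···███······     
·······█·····█··█·····     
········███···██······     
                           
                           


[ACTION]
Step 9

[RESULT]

Gen: 13                    
············███·······     
············███·······     
·············███······     
·······█·······██·····     
······█·█·············     
···█·█········██······     
···█··█·█····███······     
···█············█·····     
·····██·██··█···█·····     
·····██·██···█··█·····     
·····███·······██·····     
······················     
                           
                           


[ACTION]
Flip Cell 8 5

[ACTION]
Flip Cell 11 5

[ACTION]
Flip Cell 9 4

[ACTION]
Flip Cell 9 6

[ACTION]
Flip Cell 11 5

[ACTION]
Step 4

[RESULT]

Gen: 17                    
······················     
················█·····     
················██····     
·······█·······█·█····     
······█·█····█··██····     
···█···█····██·███····     
·······██··██·█·██····     
······█·█··██·██······     
········███··█··█·····     
····█····██···███·····     
····██·██·······██····     
·····█················     
                           
                           
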